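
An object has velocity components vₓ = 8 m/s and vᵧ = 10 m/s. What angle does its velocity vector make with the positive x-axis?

θ = arctan(vᵧ/vₓ) = arctan(10/8) = 51.34°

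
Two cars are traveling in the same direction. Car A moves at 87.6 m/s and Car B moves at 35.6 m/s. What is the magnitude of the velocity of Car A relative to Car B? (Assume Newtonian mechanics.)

v_rel = |v_A - v_B| = |87.6 - 35.6| = 52.0 m/s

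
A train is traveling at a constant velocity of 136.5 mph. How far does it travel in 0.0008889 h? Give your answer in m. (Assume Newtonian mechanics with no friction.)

v = 136.5 mph × 0.44704 = 61.021 m/s
t = 0.0008889 h × 3600.0 = 3.20004 s
d = v × t = 61.021 × 3.20004 = 195.3 m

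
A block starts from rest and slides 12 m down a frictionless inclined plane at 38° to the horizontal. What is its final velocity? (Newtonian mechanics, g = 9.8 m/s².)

a = g sin(θ) = 9.8 × sin(38°) = 6.0335 m/s²
v = √(2ad) = √(2 × 6.0335 × 12) = 12.03 m/s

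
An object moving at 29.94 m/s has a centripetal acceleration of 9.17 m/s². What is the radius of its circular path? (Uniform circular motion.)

r = v²/a_c = 29.94²/9.17 = 97.75 m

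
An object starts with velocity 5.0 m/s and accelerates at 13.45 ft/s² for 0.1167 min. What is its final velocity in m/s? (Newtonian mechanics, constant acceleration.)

a = 13.45 ft/s² × 0.3048 = 4.09956 m/s²
t = 0.1167 min × 60.0 = 7.002 s
v = v₀ + a × t = 5.0 + 4.09956 × 7.002 = 33.71 m/s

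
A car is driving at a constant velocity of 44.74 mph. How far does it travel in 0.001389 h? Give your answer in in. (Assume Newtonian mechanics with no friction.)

v = 44.74 mph × 0.44704 = 20.0006 m/s
t = 0.001389 h × 3600.0 = 5.0004 s
d = v × t = 20.0006 × 5.0004 = 100.011 m
d = 100.011 m / 0.0254 = 3937 in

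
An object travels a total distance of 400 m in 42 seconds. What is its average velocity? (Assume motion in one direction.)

v_avg = Δd / Δt = 400 / 42 = 9.52 m/s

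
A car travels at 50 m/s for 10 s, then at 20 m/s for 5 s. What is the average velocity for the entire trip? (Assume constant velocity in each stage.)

d₁ = v₁t₁ = 50 × 10 = 500 m
d₂ = v₂t₂ = 20 × 5 = 100 m
d_total = 600 m, t_total = 15 s
v_avg = d_total/t_total = 600/15 = 40.0 m/s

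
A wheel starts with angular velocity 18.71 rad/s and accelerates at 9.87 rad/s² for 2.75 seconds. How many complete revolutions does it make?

θ = ω₀t + ½αt² = 18.71×2.75 + ½×9.87×2.75² = 88.7734375 rad
Total revolutions = θ/(2π) = 88.7734375/(2π) = 14.13
Complete revolutions = ⌊14.13⌋ = 14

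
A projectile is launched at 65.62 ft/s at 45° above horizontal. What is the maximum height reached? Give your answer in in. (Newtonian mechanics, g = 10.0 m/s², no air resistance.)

v₀ = 65.62 ft/s × 0.3048 = 20.001 m/s
H = v₀² × sin²(θ) / (2g) = 20.001² × sin(45°)² / (2 × 10.0) = 400.04 × 0.5 / 20.0 = 10.001 m
H = 10.001 m / 0.0254 = 393.7 in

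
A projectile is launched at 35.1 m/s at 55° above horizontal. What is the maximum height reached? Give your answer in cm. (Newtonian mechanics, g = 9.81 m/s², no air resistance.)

H = v₀² × sin²(θ) / (2g) = 35.1² × sin(55°)² / (2 × 9.81) = 1232.01 × 0.67101 / 19.62 = 42.1351 m
H = 42.1351 m / 0.01 = 4214 cm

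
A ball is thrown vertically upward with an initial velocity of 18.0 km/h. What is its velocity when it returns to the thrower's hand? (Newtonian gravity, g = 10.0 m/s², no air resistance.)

By conservation of energy (no air resistance), the ball returns to the throw height with the same speed as launch, but directed downward.
|v_ground| = v₀ = 18.0 km/h
v_ground = 18.0 km/h (downward)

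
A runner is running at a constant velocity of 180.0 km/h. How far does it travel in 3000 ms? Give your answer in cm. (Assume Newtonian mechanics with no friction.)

v = 180.0 km/h × 0.2777777777777778 = 50.0 m/s
t = 3000 ms × 0.001 = 3.0 s
d = v × t = 50.0 × 3.0 = 150.0 m
d = 150.0 m / 0.01 = 15000 cm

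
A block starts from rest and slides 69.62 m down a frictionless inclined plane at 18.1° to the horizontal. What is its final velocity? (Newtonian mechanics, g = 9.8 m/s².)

a = g sin(θ) = 9.8 × sin(18.1°) = 3.0446 m/s²
v = √(2ad) = √(2 × 3.0446 × 69.62) = 20.59 m/s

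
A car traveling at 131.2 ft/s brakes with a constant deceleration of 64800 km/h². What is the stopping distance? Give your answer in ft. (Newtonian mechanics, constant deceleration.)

v₀ = 131.2 ft/s × 0.3048 = 39.9898 m/s
a = 64800 km/h² × 7.716049382716049e-05 = 5.0 m/s²
d = v₀² / (2a) = 39.9898² / (2 × 5.0) = 1599.18 / 10.0 = 159.918 m
d = 159.918 m / 0.3048 = 524.7 ft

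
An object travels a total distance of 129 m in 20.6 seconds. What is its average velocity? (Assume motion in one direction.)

v_avg = Δd / Δt = 129 / 20.6 = 6.26 m/s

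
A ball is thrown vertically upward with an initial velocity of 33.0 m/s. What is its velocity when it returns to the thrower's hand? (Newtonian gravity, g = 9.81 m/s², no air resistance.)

By conservation of energy (no air resistance), the ball returns to the throw height with the same speed as launch, but directed downward.
|v_ground| = v₀ = 33.0 m/s
v_ground = 33.0 m/s (downward)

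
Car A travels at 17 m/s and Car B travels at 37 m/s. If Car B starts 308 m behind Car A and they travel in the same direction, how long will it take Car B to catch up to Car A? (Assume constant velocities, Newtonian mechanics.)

Relative speed: v_rel = 37 - 17 = 20 m/s
Time to catch: t = d₀/v_rel = 308/20 = 15.4 s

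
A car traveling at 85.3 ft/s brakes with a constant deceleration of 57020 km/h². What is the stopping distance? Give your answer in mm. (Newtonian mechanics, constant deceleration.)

v₀ = 85.3 ft/s × 0.3048 = 25.9994 m/s
a = 57020 km/h² × 7.716049382716049e-05 = 4.39969 m/s²
d = v₀² / (2a) = 25.9994² / (2 × 4.39969) = 675.969 / 8.79938 = 76.8201 m
d = 76.8201 m / 0.001 = 76820 mm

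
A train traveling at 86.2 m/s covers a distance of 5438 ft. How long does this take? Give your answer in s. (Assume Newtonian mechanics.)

d = 5438 ft × 0.3048 = 1657.5 m
t = d / v = 1657.5 / 86.2 = 19.23 s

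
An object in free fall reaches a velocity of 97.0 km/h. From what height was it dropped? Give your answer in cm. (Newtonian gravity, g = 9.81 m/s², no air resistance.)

v = 97.0 km/h × 0.2777777777777778 = 26.9444 m/s
h = v² / (2g) = 26.9444² / (2 × 9.81) = 37.0031 m
h = 37.0031 m / 0.01 = 3700 cm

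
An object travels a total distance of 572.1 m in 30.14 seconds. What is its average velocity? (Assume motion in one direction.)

v_avg = Δd / Δt = 572.1 / 30.14 = 18.98 m/s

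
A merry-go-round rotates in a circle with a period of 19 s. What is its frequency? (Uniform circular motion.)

f = 1/T = 1/19 = 0.0526 Hz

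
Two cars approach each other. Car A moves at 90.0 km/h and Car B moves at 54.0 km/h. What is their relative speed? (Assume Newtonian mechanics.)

v_rel = v_A + v_B = 90.0 + 54.0 = 144.0 km/h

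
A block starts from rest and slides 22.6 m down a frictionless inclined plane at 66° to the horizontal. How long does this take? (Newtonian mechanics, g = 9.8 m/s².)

a = g sin(θ) = 9.8 × sin(66°) = 8.9527 m/s²
t = √(2d/a) = √(2 × 22.6 / 8.9527) = 2.25 s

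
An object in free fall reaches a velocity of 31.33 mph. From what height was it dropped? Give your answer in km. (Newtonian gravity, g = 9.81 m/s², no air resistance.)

v = 31.33 mph × 0.44704 = 14.0058 m/s
h = v² / (2g) = 14.0058² / (2 × 9.81) = 9.99809 m
h = 9.99809 m / 1000.0 = 0.009998 km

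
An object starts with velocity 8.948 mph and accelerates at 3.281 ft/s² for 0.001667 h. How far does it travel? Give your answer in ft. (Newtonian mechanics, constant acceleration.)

v₀ = 8.948 mph × 0.44704 = 4.00011 m/s
a = 3.281 ft/s² × 0.3048 = 1.00005 m/s²
t = 0.001667 h × 3600.0 = 6.0012 s
d = v₀ × t + ½ × a × t² = 4.00011 × 6.0012 + 0.5 × 1.00005 × 6.0012² = 42.0136 m
d = 42.0136 m / 0.3048 = 137.8 ft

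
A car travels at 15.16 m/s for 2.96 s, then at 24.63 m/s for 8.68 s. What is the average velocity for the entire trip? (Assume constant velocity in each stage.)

d₁ = v₁t₁ = 15.16 × 2.96 = 44.8736 m
d₂ = v₂t₂ = 24.63 × 8.68 = 213.7884 m
d_total = 258.662 m, t_total = 11.64 s
v_avg = d_total/t_total = 258.662/11.64 = 22.22 m/s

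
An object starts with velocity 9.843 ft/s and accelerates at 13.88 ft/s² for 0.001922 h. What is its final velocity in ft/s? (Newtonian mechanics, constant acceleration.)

v₀ = 9.843 ft/s × 0.3048 = 3.00015 m/s
a = 13.88 ft/s² × 0.3048 = 4.23062 m/s²
t = 0.001922 h × 3600.0 = 6.9192 s
v = v₀ + a × t = 3.00015 + 4.23062 × 6.9192 = 32.2727 m/s
v = 32.2727 m/s / 0.3048 = 105.9 ft/s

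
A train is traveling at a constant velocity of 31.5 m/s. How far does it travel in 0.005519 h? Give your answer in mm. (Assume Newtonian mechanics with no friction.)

t = 0.005519 h × 3600.0 = 19.8684 s
d = v × t = 31.5 × 19.8684 = 625.855 m
d = 625.855 m / 0.001 = 625900 mm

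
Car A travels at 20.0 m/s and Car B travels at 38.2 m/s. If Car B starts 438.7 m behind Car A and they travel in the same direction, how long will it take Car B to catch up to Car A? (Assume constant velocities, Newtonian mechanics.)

Relative speed: v_rel = 38.2 - 20.0 = 18.2 m/s
Time to catch: t = d₀/v_rel = 438.7/18.2 = 24.1 s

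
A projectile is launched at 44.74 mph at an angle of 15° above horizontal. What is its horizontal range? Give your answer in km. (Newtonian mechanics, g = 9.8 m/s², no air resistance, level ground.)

v₀ = 44.74 mph × 0.44704 = 20.0006 m/s
R = v₀² × sin(2θ) / g = 20.0006² × sin(2 × 15°) / 9.8 = 400.024 × 0.5 / 9.8 = 20.4094 m
R = 20.4094 m / 1000.0 = 0.02041 km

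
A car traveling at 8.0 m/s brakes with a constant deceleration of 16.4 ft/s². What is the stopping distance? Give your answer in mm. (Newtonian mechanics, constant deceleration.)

a = 16.4 ft/s² × 0.3048 = 4.99872 m/s²
d = v₀² / (2a) = 8.0² / (2 × 4.99872) = 64.0 / 9.99744 = 6.40164 m
d = 6.40164 m / 0.001 = 6402 mm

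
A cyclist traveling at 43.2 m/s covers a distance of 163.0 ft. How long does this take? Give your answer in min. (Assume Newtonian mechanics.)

d = 163.0 ft × 0.3048 = 49.6824 m
t = d / v = 49.6824 / 43.2 = 1.15006 s
t = 1.15006 s / 60.0 = 0.01917 min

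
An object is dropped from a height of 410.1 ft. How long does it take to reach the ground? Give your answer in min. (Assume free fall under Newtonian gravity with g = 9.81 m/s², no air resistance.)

h = 410.1 ft × 0.3048 = 124.998 m
t = √(2h/g) = √(2 × 124.998 / 9.81) = 5.04815 s
t = 5.04815 s / 60.0 = 0.08414 min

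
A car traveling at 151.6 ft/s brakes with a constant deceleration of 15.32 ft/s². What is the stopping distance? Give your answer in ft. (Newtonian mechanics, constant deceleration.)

v₀ = 151.6 ft/s × 0.3048 = 46.2077 m/s
a = 15.32 ft/s² × 0.3048 = 4.66954 m/s²
d = v₀² / (2a) = 46.2077² / (2 × 4.66954) = 2135.15 / 9.33908 = 228.625 m
d = 228.625 m / 0.3048 = 750.1 ft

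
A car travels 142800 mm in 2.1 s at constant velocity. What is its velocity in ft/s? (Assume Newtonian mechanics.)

d = 142800 mm × 0.001 = 142.8 m
v = d / t = 142.8 / 2.1 = 68.0 m/s
v = 68.0 m/s / 0.3048 = 223.1 ft/s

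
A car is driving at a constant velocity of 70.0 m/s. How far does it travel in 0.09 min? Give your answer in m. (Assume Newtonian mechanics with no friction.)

t = 0.09 min × 60.0 = 5.4 s
d = v × t = 70.0 × 5.4 = 378.0 m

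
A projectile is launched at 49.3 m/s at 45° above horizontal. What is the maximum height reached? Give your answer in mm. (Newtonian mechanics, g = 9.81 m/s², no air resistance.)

H = v₀² × sin²(θ) / (2g) = 49.3² × sin(45°)² / (2 × 9.81) = 2430.49 × 0.5 / 19.62 = 61.9391 m
H = 61.9391 m / 0.001 = 61940 mm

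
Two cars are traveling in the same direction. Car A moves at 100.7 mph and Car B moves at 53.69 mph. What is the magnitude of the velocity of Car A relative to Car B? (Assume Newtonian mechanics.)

v_rel = |v_A - v_B| = |100.7 - 53.69| = 47.01 mph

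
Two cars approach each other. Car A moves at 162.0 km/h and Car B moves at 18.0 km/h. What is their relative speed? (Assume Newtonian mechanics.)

v_rel = v_A + v_B = 162.0 + 18.0 = 180.0 km/h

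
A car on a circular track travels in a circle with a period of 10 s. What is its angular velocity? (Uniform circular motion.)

ω = 2π/T = 2π/10 = 0.6283 rad/s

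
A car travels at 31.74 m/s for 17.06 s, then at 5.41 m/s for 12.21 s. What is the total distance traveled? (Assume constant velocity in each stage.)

d₁ = v₁t₁ = 31.74 × 17.06 = 541.4844 m
d₂ = v₂t₂ = 5.41 × 12.21 = 66.0561 m
d_total = 541.4844 + 66.0561 = 607.54 m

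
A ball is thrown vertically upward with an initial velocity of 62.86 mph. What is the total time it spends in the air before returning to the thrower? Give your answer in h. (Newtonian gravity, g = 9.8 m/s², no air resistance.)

v₀ = 62.86 mph × 0.44704 = 28.1009 m/s
t_total = 2 × v₀ / g = 2 × 28.1009 / 9.8 = 5.73488 s
t_total = 5.73488 s / 3600.0 = 0.001593 h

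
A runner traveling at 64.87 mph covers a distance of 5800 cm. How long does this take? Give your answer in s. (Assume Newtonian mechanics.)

d = 5800 cm × 0.01 = 58.0 m
v = 64.87 mph × 0.44704 = 28.9995 m/s
t = d / v = 58.0 / 28.9995 = 2.0 s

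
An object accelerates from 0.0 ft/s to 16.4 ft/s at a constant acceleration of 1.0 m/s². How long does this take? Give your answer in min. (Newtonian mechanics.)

v₀ = 0.0 ft/s × 0.3048 = 0.0 m/s
v = 16.4 ft/s × 0.3048 = 4.99872 m/s
t = (v - v₀) / a = (4.99872 - 0.0) / 1.0 = 4.99872 s
t = 4.99872 s / 60.0 = 0.08331 min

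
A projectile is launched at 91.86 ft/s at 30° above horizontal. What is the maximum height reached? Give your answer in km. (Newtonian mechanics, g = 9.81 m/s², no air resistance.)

v₀ = 91.86 ft/s × 0.3048 = 27.9989 m/s
H = v₀² × sin²(θ) / (2g) = 27.9989² × sin(30°)² / (2 × 9.81) = 783.938 × 0.25 / 19.62 = 9.98902 m
H = 9.98902 m / 1000.0 = 0.009989 km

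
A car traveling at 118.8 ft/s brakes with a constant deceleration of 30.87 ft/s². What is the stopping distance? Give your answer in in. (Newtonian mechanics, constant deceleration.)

v₀ = 118.8 ft/s × 0.3048 = 36.2102 m/s
a = 30.87 ft/s² × 0.3048 = 9.40918 m/s²
d = v₀² / (2a) = 36.2102² / (2 × 9.40918) = 1311.18 / 18.8184 = 69.6754 m
d = 69.6754 m / 0.0254 = 2743 in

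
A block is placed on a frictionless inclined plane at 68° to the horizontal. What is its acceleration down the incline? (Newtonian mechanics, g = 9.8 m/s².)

a = g sin(θ) = 9.8 × sin(68°) = 9.8 × 0.9272 = 9.09 m/s²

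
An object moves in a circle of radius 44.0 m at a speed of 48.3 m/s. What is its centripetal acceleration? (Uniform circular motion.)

a_c = v²/r = 48.3²/44.0 = 2332.89/44.0 = 53.02 m/s²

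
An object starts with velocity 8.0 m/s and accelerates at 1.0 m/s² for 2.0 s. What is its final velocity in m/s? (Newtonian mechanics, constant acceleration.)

v = v₀ + a × t = 8.0 + 1.0 × 2.0 = 10.0 m/s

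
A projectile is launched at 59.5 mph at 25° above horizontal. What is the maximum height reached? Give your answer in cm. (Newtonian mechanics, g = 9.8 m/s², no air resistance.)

v₀ = 59.5 mph × 0.44704 = 26.5989 m/s
H = v₀² × sin²(θ) / (2g) = 26.5989² × sin(25°)² / (2 × 9.8) = 707.501 × 0.178606 / 19.6 = 6.44714 m
H = 6.44714 m / 0.01 = 644.7 cm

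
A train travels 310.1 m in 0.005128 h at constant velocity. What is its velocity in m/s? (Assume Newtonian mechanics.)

t = 0.005128 h × 3600.0 = 18.4608 s
v = d / t = 310.1 / 18.4608 = 16.8 m/s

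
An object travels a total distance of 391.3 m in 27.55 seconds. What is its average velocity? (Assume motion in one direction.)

v_avg = Δd / Δt = 391.3 / 27.55 = 14.2 m/s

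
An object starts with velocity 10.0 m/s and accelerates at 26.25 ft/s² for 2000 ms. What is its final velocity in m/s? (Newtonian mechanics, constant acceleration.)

a = 26.25 ft/s² × 0.3048 = 8.001 m/s²
t = 2000 ms × 0.001 = 2.0 s
v = v₀ + a × t = 10.0 + 8.001 × 2.0 = 26.0 m/s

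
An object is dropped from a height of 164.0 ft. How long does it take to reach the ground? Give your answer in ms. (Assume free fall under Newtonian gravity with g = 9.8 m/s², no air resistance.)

h = 164.0 ft × 0.3048 = 49.9872 m
t = √(2h/g) = √(2 × 49.9872 / 9.8) = 3.19397 s
t = 3.19397 s / 0.001 = 3194 ms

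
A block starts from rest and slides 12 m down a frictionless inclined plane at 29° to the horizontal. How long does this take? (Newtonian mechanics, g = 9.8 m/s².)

a = g sin(θ) = 9.8 × sin(29°) = 4.7511 m/s²
t = √(2d/a) = √(2 × 12 / 4.7511) = 2.25 s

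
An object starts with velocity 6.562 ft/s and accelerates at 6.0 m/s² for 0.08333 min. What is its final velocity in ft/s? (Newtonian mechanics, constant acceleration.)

v₀ = 6.562 ft/s × 0.3048 = 2.0001 m/s
t = 0.08333 min × 60.0 = 4.9998 s
v = v₀ + a × t = 2.0001 + 6.0 × 4.9998 = 31.9989 m/s
v = 31.9989 m/s / 0.3048 = 105.0 ft/s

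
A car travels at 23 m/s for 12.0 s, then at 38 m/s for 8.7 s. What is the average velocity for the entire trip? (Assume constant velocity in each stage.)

d₁ = v₁t₁ = 23 × 12.0 = 276.0 m
d₂ = v₂t₂ = 38 × 8.7 = 330.6 m
d_total = 606.6 m, t_total = 20.7 s
v_avg = d_total/t_total = 606.6/20.7 = 29.3 m/s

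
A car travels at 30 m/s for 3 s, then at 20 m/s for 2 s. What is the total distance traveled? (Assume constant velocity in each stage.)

d₁ = v₁t₁ = 30 × 3 = 90 m
d₂ = v₂t₂ = 20 × 2 = 40 m
d_total = 90 + 40 = 130 m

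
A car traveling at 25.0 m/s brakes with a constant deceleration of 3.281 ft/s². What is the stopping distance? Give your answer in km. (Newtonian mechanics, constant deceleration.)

a = 3.281 ft/s² × 0.3048 = 1.00005 m/s²
d = v₀² / (2a) = 25.0² / (2 × 1.00005) = 625.0 / 2.0001 = 312.484 m
d = 312.484 m / 1000.0 = 0.3125 km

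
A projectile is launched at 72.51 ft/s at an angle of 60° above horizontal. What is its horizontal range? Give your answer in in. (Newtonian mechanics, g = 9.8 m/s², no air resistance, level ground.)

v₀ = 72.51 ft/s × 0.3048 = 22.101 m/s
R = v₀² × sin(2θ) / g = 22.101² × sin(2 × 60°) / 9.8 = 488.454 × 0.866025 / 9.8 = 43.1646 m
R = 43.1646 m / 0.0254 = 1699 in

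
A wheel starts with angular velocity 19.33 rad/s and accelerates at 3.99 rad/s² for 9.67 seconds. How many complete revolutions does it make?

θ = ω₀t + ½αt² = 19.33×9.67 + ½×3.99×9.67² = 373.4713555 rad
Total revolutions = θ/(2π) = 373.4713555/(2π) = 59.44
Complete revolutions = ⌊59.44⌋ = 59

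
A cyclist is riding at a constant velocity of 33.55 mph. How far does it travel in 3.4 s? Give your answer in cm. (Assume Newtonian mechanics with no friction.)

v = 33.55 mph × 0.44704 = 14.9982 m/s
d = v × t = 14.9982 × 3.4 = 50.9939 m
d = 50.9939 m / 0.01 = 5099 cm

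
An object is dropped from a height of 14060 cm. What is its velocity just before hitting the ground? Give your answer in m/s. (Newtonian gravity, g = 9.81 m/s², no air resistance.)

h = 14060 cm × 0.01 = 140.6 m
v = √(2gh) = √(2 × 9.81 × 140.6) = 52.52 m/s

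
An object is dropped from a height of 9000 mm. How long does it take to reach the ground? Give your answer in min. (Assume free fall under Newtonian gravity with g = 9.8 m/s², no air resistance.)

h = 9000 mm × 0.001 = 9.0 m
t = √(2h/g) = √(2 × 9.0 / 9.8) = 1.35526 s
t = 1.35526 s / 60.0 = 0.02259 min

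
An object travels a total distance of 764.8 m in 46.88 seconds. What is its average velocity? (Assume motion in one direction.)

v_avg = Δd / Δt = 764.8 / 46.88 = 16.31 m/s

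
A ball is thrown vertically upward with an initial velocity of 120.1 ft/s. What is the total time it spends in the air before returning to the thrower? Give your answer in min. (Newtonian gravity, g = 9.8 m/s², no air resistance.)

v₀ = 120.1 ft/s × 0.3048 = 36.6065 m/s
t_total = 2 × v₀ / g = 2 × 36.6065 / 9.8 = 7.47071 s
t_total = 7.47071 s / 60.0 = 0.1245 min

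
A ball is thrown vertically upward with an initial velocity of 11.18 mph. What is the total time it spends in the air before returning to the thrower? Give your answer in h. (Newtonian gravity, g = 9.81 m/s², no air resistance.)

v₀ = 11.18 mph × 0.44704 = 4.99791 m/s
t_total = 2 × v₀ / g = 2 × 4.99791 / 9.81 = 1.01894 s
t_total = 1.01894 s / 3600.0 = 0.000283 h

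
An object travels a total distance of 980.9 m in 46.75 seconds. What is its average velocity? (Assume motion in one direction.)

v_avg = Δd / Δt = 980.9 / 46.75 = 20.98 m/s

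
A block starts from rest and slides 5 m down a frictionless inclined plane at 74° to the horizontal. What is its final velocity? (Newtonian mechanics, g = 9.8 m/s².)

a = g sin(θ) = 9.8 × sin(74°) = 9.4204 m/s²
v = √(2ad) = √(2 × 9.4204 × 5) = 9.71 m/s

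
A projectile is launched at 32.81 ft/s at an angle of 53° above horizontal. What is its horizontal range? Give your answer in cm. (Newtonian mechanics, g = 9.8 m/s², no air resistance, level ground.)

v₀ = 32.81 ft/s × 0.3048 = 10.0005 m/s
R = v₀² × sin(2θ) / g = 10.0005² × sin(2 × 53°) / 9.8 = 100.01 × 0.961262 / 9.8 = 9.80978 m
R = 9.80978 m / 0.01 = 981.0 cm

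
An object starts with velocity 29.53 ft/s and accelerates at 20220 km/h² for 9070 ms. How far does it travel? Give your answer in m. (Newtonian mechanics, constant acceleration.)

v₀ = 29.53 ft/s × 0.3048 = 9.00074 m/s
a = 20220 km/h² × 7.716049382716049e-05 = 1.56019 m/s²
t = 9070 ms × 0.001 = 9.07 s
d = v₀ × t + ½ × a × t² = 9.00074 × 9.07 + 0.5 × 1.56019 × 9.07² = 145.8 m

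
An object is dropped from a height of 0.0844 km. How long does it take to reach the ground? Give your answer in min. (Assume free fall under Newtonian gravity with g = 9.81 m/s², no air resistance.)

h = 0.0844 km × 1000.0 = 84.4 m
t = √(2h/g) = √(2 × 84.4 / 9.81) = 4.14812 s
t = 4.14812 s / 60.0 = 0.06914 min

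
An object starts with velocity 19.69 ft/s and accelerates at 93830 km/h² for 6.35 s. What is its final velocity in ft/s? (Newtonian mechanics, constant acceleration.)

v₀ = 19.69 ft/s × 0.3048 = 6.00151 m/s
a = 93830 km/h² × 7.716049382716049e-05 = 7.23997 m/s²
v = v₀ + a × t = 6.00151 + 7.23997 × 6.35 = 51.9753 m/s
v = 51.9753 m/s / 0.3048 = 170.5 ft/s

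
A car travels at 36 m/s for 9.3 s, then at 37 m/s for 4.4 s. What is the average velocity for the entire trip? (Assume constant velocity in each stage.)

d₁ = v₁t₁ = 36 × 9.3 = 334.8 m
d₂ = v₂t₂ = 37 × 4.4 = 162.8 m
d_total = 497.6 m, t_total = 13.7 s
v_avg = d_total/t_total = 497.6/13.7 = 36.32 m/s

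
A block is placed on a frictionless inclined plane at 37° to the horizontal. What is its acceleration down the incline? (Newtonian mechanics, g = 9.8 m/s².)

a = g sin(θ) = 9.8 × sin(37°) = 9.8 × 0.6018 = 5.9 m/s²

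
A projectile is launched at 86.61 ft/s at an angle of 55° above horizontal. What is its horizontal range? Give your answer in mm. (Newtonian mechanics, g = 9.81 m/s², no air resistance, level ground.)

v₀ = 86.61 ft/s × 0.3048 = 26.3987 m/s
R = v₀² × sin(2θ) / g = 26.3987² × sin(2 × 55°) / 9.81 = 696.891 × 0.939693 / 9.81 = 66.7547 m
R = 66.7547 m / 0.001 = 66750 mm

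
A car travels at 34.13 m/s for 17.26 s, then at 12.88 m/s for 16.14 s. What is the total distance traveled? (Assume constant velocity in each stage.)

d₁ = v₁t₁ = 34.13 × 17.26 = 589.0838 m
d₂ = v₂t₂ = 12.88 × 16.14 = 207.8832 m
d_total = 589.0838 + 207.8832 = 796.97 m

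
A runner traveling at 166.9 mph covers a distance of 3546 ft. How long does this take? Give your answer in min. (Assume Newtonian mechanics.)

d = 3546 ft × 0.3048 = 1080.82 m
v = 166.9 mph × 0.44704 = 74.611 m/s
t = d / v = 1080.82 / 74.611 = 14.4861 s
t = 14.4861 s / 60.0 = 0.2414 min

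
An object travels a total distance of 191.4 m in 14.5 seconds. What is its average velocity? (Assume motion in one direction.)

v_avg = Δd / Δt = 191.4 / 14.5 = 13.2 m/s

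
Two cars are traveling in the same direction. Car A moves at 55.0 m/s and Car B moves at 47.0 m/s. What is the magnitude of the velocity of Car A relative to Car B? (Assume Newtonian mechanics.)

v_rel = |v_A - v_B| = |55.0 - 47.0| = 8.0 m/s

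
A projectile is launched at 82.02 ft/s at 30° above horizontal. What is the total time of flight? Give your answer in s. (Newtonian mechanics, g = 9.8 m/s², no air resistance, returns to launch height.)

v₀ = 82.02 ft/s × 0.3048 = 24.9997 m/s
T = 2 × v₀ × sin(θ) / g = 2 × 24.9997 × sin(30°) / 9.8 = 2 × 24.9997 × 0.5 / 9.8 = 2.551 s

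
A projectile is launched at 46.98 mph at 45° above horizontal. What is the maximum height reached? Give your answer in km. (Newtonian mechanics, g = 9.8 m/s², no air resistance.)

v₀ = 46.98 mph × 0.44704 = 21.0019 m/s
H = v₀² × sin²(θ) / (2g) = 21.0019² × sin(45°)² / (2 × 9.8) = 441.08 × 0.5 / 19.6 = 11.252 m
H = 11.252 m / 1000.0 = 0.01125 km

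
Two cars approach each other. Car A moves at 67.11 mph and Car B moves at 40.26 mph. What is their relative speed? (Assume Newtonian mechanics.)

v_rel = v_A + v_B = 67.11 + 40.26 = 107.37 mph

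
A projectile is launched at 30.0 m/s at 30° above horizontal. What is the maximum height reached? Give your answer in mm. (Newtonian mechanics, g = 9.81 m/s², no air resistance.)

H = v₀² × sin²(θ) / (2g) = 30.0² × sin(30°)² / (2 × 9.81) = 900.0 × 0.25 / 19.62 = 11.4679 m
H = 11.4679 m / 0.001 = 11470 mm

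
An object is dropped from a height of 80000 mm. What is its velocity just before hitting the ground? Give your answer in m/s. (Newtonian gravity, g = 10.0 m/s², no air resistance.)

h = 80000 mm × 0.001 = 80.0 m
v = √(2gh) = √(2 × 10.0 × 80.0) = 40.0 m/s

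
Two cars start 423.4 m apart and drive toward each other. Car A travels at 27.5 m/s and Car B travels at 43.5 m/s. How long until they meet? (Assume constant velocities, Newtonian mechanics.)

Combined speed: v_combined = 27.5 + 43.5 = 71.0 m/s
Time to meet: t = d/v_combined = 423.4/71.0 = 5.96 s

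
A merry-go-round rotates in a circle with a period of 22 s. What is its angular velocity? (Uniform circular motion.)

ω = 2π/T = 2π/22 = 0.2856 rad/s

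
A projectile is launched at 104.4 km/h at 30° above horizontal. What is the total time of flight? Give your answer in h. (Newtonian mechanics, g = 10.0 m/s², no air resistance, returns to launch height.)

v₀ = 104.4 km/h × 0.2777777777777778 = 29.0 m/s
T = 2 × v₀ × sin(θ) / g = 2 × 29.0 × sin(30°) / 10.0 = 2 × 29.0 × 0.5 / 10.0 = 2.9 s
T = 2.9 s / 3600.0 = 0.0008056 h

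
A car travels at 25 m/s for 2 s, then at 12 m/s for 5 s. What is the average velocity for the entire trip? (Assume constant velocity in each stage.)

d₁ = v₁t₁ = 25 × 2 = 50 m
d₂ = v₂t₂ = 12 × 5 = 60 m
d_total = 110 m, t_total = 7 s
v_avg = d_total/t_total = 110/7 = 15.71 m/s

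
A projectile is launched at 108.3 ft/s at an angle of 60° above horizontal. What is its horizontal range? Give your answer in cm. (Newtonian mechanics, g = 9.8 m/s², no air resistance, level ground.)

v₀ = 108.3 ft/s × 0.3048 = 33.0098 m/s
R = v₀² × sin(2θ) / g = 33.0098² × sin(2 × 60°) / 9.8 = 1089.65 × 0.866025 / 9.8 = 96.2923 m
R = 96.2923 m / 0.01 = 9629 cm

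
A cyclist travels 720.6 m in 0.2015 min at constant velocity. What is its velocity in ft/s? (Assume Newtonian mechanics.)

t = 0.2015 min × 60.0 = 12.09 s
v = d / t = 720.6 / 12.09 = 59.603 m/s
v = 59.603 m/s / 0.3048 = 195.5 ft/s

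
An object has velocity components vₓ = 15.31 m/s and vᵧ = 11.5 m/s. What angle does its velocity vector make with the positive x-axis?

θ = arctan(vᵧ/vₓ) = arctan(11.5/15.31) = 36.91°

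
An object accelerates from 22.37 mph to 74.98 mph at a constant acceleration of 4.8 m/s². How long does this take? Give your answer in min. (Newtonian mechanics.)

v₀ = 22.37 mph × 0.44704 = 10.0003 m/s
v = 74.98 mph × 0.44704 = 33.5191 m/s
t = (v - v₀) / a = (33.5191 - 10.0003) / 4.8 = 4.89975 s
t = 4.89975 s / 60.0 = 0.08166 min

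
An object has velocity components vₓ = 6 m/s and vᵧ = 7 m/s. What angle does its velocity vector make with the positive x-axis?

θ = arctan(vᵧ/vₓ) = arctan(7/6) = 49.4°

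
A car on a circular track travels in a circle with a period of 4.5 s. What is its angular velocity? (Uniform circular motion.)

ω = 2π/T = 2π/4.5 = 1.3963 rad/s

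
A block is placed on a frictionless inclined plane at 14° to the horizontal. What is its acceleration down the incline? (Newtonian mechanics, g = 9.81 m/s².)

a = g sin(θ) = 9.81 × sin(14°) = 9.81 × 0.2419 = 2.37 m/s²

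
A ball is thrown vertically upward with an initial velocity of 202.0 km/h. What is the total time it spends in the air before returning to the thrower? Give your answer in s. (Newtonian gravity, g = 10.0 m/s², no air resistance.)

v₀ = 202.0 km/h × 0.2777777777777778 = 56.1111 m/s
t_total = 2 × v₀ / g = 2 × 56.1111 / 10.0 = 11.22 s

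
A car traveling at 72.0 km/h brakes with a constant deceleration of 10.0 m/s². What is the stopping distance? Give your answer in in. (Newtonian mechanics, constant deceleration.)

v₀ = 72.0 km/h × 0.2777777777777778 = 20.0 m/s
d = v₀² / (2a) = 20.0² / (2 × 10.0) = 400.0 / 20.0 = 20.0 m
d = 20.0 m / 0.0254 = 787.4 in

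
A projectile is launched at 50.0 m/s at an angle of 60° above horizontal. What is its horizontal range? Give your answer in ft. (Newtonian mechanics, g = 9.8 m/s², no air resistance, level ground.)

R = v₀² × sin(2θ) / g = 50.0² × sin(2 × 60°) / 9.8 = 2500.0 × 0.866025 / 9.8 = 220.925 m
R = 220.925 m / 0.3048 = 724.8 ft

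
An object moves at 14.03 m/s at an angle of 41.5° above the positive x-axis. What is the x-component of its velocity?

vₓ = v cos(θ) = 14.03 × cos(41.5°) = 10.51 m/s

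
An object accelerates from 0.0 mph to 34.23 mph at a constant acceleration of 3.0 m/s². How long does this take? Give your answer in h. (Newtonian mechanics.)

v₀ = 0.0 mph × 0.44704 = 0.0 m/s
v = 34.23 mph × 0.44704 = 15.3022 m/s
t = (v - v₀) / a = (15.3022 - 0.0) / 3.0 = 5.10073 s
t = 5.10073 s / 3600.0 = 0.001417 h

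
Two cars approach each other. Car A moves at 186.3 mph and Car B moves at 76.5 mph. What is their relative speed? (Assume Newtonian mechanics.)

v_rel = v_A + v_B = 186.3 + 76.5 = 262.8 mph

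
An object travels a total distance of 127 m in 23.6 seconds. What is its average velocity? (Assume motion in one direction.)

v_avg = Δd / Δt = 127 / 23.6 = 5.38 m/s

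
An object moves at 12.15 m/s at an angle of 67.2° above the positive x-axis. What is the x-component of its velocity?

vₓ = v cos(θ) = 12.15 × cos(67.2°) = 4.71 m/s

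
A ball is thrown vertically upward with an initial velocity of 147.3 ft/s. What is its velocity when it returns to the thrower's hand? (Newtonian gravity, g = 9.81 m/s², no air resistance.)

By conservation of energy (no air resistance), the ball returns to the throw height with the same speed as launch, but directed downward.
|v_ground| = v₀ = 147.3 ft/s
v_ground = 147.3 ft/s (downward)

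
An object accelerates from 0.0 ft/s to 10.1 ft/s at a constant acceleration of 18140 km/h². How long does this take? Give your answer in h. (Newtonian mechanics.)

v₀ = 0.0 ft/s × 0.3048 = 0.0 m/s
v = 10.1 ft/s × 0.3048 = 3.07848 m/s
a = 18140 km/h² × 7.716049382716049e-05 = 1.39969 m/s²
t = (v - v₀) / a = (3.07848 - 0.0) / 1.39969 = 2.1994 s
t = 2.1994 s / 3600.0 = 0.0006109 h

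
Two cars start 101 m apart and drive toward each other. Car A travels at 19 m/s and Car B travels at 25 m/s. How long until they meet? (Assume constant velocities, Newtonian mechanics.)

Combined speed: v_combined = 19 + 25 = 44 m/s
Time to meet: t = d/v_combined = 101/44 = 2.3 s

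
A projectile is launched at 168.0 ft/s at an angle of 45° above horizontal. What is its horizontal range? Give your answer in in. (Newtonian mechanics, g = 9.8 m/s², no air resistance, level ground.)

v₀ = 168.0 ft/s × 0.3048 = 51.2064 m/s
R = v₀² × sin(2θ) / g = 51.2064² × sin(2 × 45°) / 9.8 = 2622.1 × 1.0 / 9.8 = 267.561 m
R = 267.561 m / 0.0254 = 10530 in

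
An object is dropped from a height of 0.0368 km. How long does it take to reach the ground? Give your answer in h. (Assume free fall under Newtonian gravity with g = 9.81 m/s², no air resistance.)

h = 0.0368 km × 1000.0 = 36.8 m
t = √(2h/g) = √(2 × 36.8 / 9.81) = 2.73908 s
t = 2.73908 s / 3600.0 = 0.0007609 h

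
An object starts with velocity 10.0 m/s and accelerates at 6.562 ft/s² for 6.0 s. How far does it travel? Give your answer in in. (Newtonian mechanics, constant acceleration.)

a = 6.562 ft/s² × 0.3048 = 2.0001 m/s²
d = v₀ × t + ½ × a × t² = 10.0 × 6.0 + 0.5 × 2.0001 × 6.0² = 96.0018 m
d = 96.0018 m / 0.0254 = 3780 in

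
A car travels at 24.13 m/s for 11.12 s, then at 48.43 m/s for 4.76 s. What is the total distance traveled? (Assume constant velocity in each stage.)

d₁ = v₁t₁ = 24.13 × 11.12 = 268.3256 m
d₂ = v₂t₂ = 48.43 × 4.76 = 230.5268 m
d_total = 268.3256 + 230.5268 = 498.85 m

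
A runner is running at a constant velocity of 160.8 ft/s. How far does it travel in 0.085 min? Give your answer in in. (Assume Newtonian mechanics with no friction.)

v = 160.8 ft/s × 0.3048 = 49.0118 m/s
t = 0.085 min × 60.0 = 5.1 s
d = v × t = 49.0118 × 5.1 = 249.96 m
d = 249.96 m / 0.0254 = 9841 in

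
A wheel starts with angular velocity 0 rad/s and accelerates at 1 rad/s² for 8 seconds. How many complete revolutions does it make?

θ = ω₀t + ½αt² = 0×8 + ½×1×8² = 32.0 rad
Total revolutions = θ/(2π) = 32.0/(2π) = 5.09
Complete revolutions = ⌊5.09⌋ = 5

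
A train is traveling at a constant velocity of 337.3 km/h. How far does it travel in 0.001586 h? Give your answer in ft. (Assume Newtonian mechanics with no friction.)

v = 337.3 km/h × 0.2777777777777778 = 93.6944 m/s
t = 0.001586 h × 3600.0 = 5.7096 s
d = v × t = 93.6944 × 5.7096 = 534.958 m
d = 534.958 m / 0.3048 = 1755 ft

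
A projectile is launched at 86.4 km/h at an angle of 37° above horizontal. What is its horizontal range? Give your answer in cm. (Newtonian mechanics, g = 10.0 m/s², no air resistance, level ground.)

v₀ = 86.4 km/h × 0.2777777777777778 = 24.0 m/s
R = v₀² × sin(2θ) / g = 24.0² × sin(2 × 37°) / 10.0 = 576.0 × 0.961262 / 10.0 = 55.3687 m
R = 55.3687 m / 0.01 = 5537 cm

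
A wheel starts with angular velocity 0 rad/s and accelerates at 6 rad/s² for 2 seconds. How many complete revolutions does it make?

θ = ω₀t + ½αt² = 0×2 + ½×6×2² = 12.0 rad
Total revolutions = θ/(2π) = 12.0/(2π) = 1.91
Complete revolutions = ⌊1.91⌋ = 1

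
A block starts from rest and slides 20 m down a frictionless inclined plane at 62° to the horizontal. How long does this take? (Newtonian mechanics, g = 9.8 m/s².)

a = g sin(θ) = 9.8 × sin(62°) = 8.6529 m/s²
t = √(2d/a) = √(2 × 20 / 8.6529) = 2.15 s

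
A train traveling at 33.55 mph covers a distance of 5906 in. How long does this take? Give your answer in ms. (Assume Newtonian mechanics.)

d = 5906 in × 0.0254 = 150.012 m
v = 33.55 mph × 0.44704 = 14.9982 m/s
t = d / v = 150.012 / 14.9982 = 10.002 s
t = 10.002 s / 0.001 = 10000 ms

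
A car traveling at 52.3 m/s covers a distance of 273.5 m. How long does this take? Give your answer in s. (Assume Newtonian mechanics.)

t = d / v = 273.5 / 52.3 = 5.229 s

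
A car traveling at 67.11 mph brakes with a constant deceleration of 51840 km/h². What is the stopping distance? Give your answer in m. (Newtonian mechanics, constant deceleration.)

v₀ = 67.11 mph × 0.44704 = 30.0009 m/s
a = 51840 km/h² × 7.716049382716049e-05 = 4.0 m/s²
d = v₀² / (2a) = 30.0009² / (2 × 4.0) = 900.054 / 8.0 = 112.5 m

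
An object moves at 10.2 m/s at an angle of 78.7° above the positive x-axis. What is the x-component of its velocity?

vₓ = v cos(θ) = 10.2 × cos(78.7°) = 2.0 m/s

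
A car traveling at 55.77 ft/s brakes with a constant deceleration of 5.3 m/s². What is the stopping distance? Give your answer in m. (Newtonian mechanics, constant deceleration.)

v₀ = 55.77 ft/s × 0.3048 = 16.9987 m/s
d = v₀² / (2a) = 16.9987² / (2 × 5.3) = 288.956 / 10.6 = 27.26 m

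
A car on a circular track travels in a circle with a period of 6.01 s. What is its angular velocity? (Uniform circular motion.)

ω = 2π/T = 2π/6.01 = 1.0455 rad/s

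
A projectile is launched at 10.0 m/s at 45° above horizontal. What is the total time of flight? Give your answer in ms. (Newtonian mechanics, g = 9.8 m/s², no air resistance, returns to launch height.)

T = 2 × v₀ × sin(θ) / g = 2 × 10.0 × sin(45°) / 9.8 = 2 × 10.0 × 0.707107 / 9.8 = 1.44308 s
T = 1.44308 s / 0.001 = 1443 ms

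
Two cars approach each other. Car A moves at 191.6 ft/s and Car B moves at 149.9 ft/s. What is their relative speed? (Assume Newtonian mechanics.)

v_rel = v_A + v_B = 191.6 + 149.9 = 341.5 ft/s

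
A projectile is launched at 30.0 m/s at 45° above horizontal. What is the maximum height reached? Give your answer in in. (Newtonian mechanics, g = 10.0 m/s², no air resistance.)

H = v₀² × sin²(θ) / (2g) = 30.0² × sin(45°)² / (2 × 10.0) = 900.0 × 0.5 / 20.0 = 22.5 m
H = 22.5 m / 0.0254 = 885.8 in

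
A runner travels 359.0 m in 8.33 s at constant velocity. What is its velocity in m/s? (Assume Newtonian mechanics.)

v = d / t = 359.0 / 8.33 = 43.1 m/s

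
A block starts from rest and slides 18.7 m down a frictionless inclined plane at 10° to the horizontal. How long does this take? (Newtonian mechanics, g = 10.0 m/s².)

a = g sin(θ) = 10.0 × sin(10°) = 1.7365 m/s²
t = √(2d/a) = √(2 × 18.7 / 1.7365) = 4.64 s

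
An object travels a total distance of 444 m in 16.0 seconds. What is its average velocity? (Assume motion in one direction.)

v_avg = Δd / Δt = 444 / 16.0 = 27.75 m/s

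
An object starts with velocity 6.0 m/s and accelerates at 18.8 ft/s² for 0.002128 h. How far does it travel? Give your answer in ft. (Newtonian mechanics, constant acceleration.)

a = 18.8 ft/s² × 0.3048 = 5.73024 m/s²
t = 0.002128 h × 3600.0 = 7.6608 s
d = v₀ × t + ½ × a × t² = 6.0 × 7.6608 + 0.5 × 5.73024 × 7.6608² = 214.113 m
d = 214.113 m / 0.3048 = 702.5 ft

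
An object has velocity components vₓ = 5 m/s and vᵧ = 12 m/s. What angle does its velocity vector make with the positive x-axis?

θ = arctan(vᵧ/vₓ) = arctan(12/5) = 67.38°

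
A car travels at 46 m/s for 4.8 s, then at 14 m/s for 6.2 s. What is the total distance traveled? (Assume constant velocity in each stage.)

d₁ = v₁t₁ = 46 × 4.8 = 220.8 m
d₂ = v₂t₂ = 14 × 6.2 = 86.8 m
d_total = 220.8 + 86.8 = 307.6 m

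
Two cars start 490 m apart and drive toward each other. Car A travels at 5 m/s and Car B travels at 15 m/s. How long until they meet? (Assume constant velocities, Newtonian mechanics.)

Combined speed: v_combined = 5 + 15 = 20 m/s
Time to meet: t = d/v_combined = 490/20 = 24.5 s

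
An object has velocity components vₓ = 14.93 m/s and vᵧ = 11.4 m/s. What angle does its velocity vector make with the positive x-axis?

θ = arctan(vᵧ/vₓ) = arctan(11.4/14.93) = 37.36°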